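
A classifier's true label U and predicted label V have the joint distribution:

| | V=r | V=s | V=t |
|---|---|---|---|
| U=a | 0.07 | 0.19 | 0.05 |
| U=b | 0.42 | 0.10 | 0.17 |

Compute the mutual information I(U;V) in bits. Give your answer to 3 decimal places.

0.164 bits

Marginals: p(U) = (0.3100, 0.6900), p(V) = (0.4900, 0.2900, 0.2200).
I(U;V) = H(U) + H(V) − H(U,V).
H(U) = 0.8932, H(V) = 1.5028, H(U,V) = 2.2323.
I(U;V) = 0.8932 + 1.5028 − 2.2323 = 0.164 bits.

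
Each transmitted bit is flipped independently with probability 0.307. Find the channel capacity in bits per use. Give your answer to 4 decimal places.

0.1103 bits

Binary symmetric channel: C = 1 − h₂(ε) where h₂ is the binary entropy function.
h₂(0.307) = −0.307·log₂0.307 − 0.693·log₂0.693 = 0.8897.
C = 1 − 0.8897 = 0.1103 bits per channel use.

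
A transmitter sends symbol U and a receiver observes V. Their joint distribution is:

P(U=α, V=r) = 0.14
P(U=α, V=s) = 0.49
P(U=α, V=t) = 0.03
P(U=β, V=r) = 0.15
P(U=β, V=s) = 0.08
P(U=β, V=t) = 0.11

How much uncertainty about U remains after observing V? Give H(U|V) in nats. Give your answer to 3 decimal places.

0.505 nats

Marginals: p(U) = (0.6600, 0.3400), p(V) = (0.2900, 0.5700, 0.1400).
H(U|V) = Σ p(V) · H(U|V=·).
  V=r: p=0.2900, H(U|V=r) = 0.6926
  V=s: p=0.5700, H(U|V=s) = 0.4056
  V=t: p=0.1400, H(U|V=t) = 0.5196
Weighted sum = 0.505 nats.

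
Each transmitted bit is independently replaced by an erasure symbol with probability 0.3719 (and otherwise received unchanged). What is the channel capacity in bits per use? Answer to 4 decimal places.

Binary erasure channel: capacity C = 1 − ε.
C = 1 − 0.3719 = 0.6281 bits per channel use.

0.6281 bits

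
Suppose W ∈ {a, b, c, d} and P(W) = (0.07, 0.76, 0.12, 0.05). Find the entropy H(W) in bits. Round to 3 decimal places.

H(W) = −Σ p·log₂ p.
  −(0.07)·log₂(0.07) = 0.2686
  −(0.76)·log₂(0.76) = 0.3009
  −(0.12)·log₂(0.12) = 0.3671
  −(0.05)·log₂(0.05) = 0.2161
Sum: 0.2686 + 0.3009 + 0.3671 + 0.2161 = 1.153 bits.

1.153 bits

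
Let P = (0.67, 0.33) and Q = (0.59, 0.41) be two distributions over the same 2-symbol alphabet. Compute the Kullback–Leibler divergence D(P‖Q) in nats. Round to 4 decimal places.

0.0136 nats

D(P‖Q) = Σ p·ln(p/q).
  0.67·ln(0.67/0.59) = 0.08519
  0.33·ln(0.33/0.41) = -0.07163
D(P‖Q) = 0.0136 nats.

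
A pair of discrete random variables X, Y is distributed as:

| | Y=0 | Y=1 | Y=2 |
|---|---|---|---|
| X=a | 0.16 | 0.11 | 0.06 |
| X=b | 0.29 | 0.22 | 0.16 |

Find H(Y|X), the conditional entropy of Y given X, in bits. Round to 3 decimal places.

Marginals: p(X) = (0.3300, 0.6700), p(Y) = (0.4500, 0.3300, 0.2200).
H(Y|X) = Σ p(X) · H(Y|X=·).
  X=a: p=0.3300, H(Y|X=a) = 1.4819
  X=b: p=0.6700, H(Y|X=b) = 1.5439
Weighted sum = 1.523 bits.

1.523 bits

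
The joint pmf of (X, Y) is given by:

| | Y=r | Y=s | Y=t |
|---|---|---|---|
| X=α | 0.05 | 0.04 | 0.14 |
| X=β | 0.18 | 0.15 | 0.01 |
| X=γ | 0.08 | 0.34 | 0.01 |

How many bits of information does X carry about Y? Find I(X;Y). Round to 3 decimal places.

0.364 bits

Marginals: p(X) = (0.2300, 0.3400, 0.4300), p(Y) = (0.3100, 0.5300, 0.1600).
I(X;Y) = H(X) + H(Y) − H(X,Y).
H(X) = 1.5404, H(Y) = 1.4323, H(X,Y) = 2.6084.
I(X;Y) = 1.5404 + 1.4323 − 2.6084 = 0.364 bits.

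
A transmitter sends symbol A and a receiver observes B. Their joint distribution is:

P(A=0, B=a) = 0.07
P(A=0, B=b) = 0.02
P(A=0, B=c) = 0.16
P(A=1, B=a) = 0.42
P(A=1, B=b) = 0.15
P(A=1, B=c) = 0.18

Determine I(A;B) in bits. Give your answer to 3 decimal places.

0.093 bits

Marginals: p(A) = (0.2500, 0.7500), p(B) = (0.4900, 0.1700, 0.3400).
I(A;B) = H(A) + H(B) − H(A,B).
H(A) = 0.8113, H(B) = 1.4680, H(A,B) = 2.1859.
I(A;B) = 0.8113 + 1.4680 − 2.1859 = 0.093 bits.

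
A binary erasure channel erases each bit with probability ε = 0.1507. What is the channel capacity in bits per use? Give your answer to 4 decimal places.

0.8493 bits

Binary erasure channel: capacity C = 1 − ε.
C = 1 − 0.1507 = 0.8493 bits per channel use.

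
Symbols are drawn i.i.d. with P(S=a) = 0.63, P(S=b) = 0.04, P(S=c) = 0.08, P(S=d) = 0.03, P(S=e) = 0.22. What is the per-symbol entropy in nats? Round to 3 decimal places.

1.060 nats

H(S) = −Σ p·ln p.
  −(0.63)·ln(0.63) = 0.2911
  −(0.04)·ln(0.04) = 0.1288
  −(0.08)·ln(0.08) = 0.2021
  −(0.03)·ln(0.03) = 0.1052
  −(0.22)·ln(0.22) = 0.3331
Sum: 0.2911 + 0.1288 + 0.2021 + 0.1052 + 0.3331 = 1.060 nats.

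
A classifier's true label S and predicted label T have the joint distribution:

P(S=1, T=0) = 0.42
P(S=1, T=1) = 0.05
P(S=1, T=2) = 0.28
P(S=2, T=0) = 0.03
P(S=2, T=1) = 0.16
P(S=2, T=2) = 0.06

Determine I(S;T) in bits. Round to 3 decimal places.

0.257 bits

Marginals: p(S) = (0.7500, 0.2500), p(T) = (0.4500, 0.2100, 0.3400).
I(S;T) = H(S) + H(T) − H(S,T).
H(S) = 0.8113, H(T) = 1.5204, H(S,T) = 2.0743.
I(S;T) = 0.8113 + 1.5204 − 2.0743 = 0.257 bits.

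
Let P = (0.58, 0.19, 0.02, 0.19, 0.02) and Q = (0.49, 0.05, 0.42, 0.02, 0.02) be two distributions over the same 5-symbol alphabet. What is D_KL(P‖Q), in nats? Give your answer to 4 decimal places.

D(P‖Q) = Σ p·ln(p/q).
  0.58·ln(0.58/0.49) = 0.09780
  0.19·ln(0.19/0.05) = 0.25365
  0.02·ln(0.02/0.42) = -0.06089
  0.19·ln(0.19/0.02) = 0.42775
  0.02·ln(0.02/0.02) = 0.00000
D(P‖Q) = 0.7183 nats.

0.7183 nats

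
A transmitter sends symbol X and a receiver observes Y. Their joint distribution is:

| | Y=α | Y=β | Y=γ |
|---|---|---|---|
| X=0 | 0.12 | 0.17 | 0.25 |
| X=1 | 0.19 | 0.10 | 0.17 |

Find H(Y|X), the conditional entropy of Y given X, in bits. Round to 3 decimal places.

Chain rule: H(Y|X) = H(X,Y) − H(X).
Marginals: p(X) = (0.5400, 0.4600), p(Y) = (0.3100, 0.2700, 0.4200).
H(X,Y) = 2.5237 bits; H(X) = 0.9954 bits.
H(Y|X) = 2.5237 − 0.9954 = 1.528 bits.

1.528 bits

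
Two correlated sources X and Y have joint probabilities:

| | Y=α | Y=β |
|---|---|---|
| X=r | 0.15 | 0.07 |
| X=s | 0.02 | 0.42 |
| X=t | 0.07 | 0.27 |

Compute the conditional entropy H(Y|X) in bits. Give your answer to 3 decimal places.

0.565 bits

Marginals: p(X) = (0.2200, 0.4400, 0.3400), p(Y) = (0.2400, 0.7600).
H(Y|X) = Σ p(X) · H(Y|X=·).
  X=r: p=0.2200, H(Y|X=r) = 0.9024
  X=s: p=0.4400, H(Y|X=s) = 0.2668
  X=t: p=0.3400, H(Y|X=t) = 0.7335
Weighted sum = 0.565 bits.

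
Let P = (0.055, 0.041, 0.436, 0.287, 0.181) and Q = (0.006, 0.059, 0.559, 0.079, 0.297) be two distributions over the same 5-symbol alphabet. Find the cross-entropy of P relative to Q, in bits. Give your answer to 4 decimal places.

2.3072 bits

H(P,Q) = −Σ p·log₂ q.
  −0.055·log₂(0.006) = 0.40595
  −0.041·log₂(0.059) = 0.16741
  −0.436·log₂(0.559) = 0.36584
  −0.287·log₂(0.079) = 1.05100
  −0.181·log₂(0.297) = 0.31702
H(P,Q) = 2.3072 bits.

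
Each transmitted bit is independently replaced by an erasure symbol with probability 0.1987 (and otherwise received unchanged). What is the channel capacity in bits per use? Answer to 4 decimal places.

0.8013 bits

Binary erasure channel: capacity C = 1 − ε.
C = 1 − 0.1987 = 0.8013 bits per channel use.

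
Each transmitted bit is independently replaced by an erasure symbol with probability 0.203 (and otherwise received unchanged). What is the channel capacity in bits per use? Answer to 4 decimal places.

Binary erasure channel: capacity C = 1 − ε.
C = 1 − 0.203 = 0.7970 bits per channel use.

0.7970 bits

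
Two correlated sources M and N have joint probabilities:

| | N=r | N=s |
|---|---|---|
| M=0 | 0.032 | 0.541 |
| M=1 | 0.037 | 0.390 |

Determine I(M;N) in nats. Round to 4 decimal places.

Marginals: p(M) = (0.5730, 0.4270), p(N) = (0.0690, 0.9310).
I(M;N) = Σ p(x,y)·ln[p(x,y)/(p(x)p(y))].
  (0,r): 0.032·ln(0.8094) = -0.00677
  (0,s): 0.541·ln(1.0141) = 0.00759
  (1,r): 0.037·ln(1.2558) = 0.00843
  (1,s): 0.390·ln(0.9810) = -0.00747
Sum = 0.0018 nats.

0.0018 nats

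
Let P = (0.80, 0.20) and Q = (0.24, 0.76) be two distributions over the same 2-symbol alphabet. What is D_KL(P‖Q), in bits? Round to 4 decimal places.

D(P‖Q) = Σ p·log₂(p/q).
  0.80·log₂(0.80/0.24) = 1.38957
  0.20·log₂(0.20/0.76) = -0.38520
D(P‖Q) = 1.0044 bits.

1.0044 bits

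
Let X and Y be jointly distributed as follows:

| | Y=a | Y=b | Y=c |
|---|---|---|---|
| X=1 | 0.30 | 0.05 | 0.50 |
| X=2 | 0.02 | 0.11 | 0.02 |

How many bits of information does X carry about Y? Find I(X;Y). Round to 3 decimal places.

Marginals: p(X) = (0.8500, 0.1500), p(Y) = (0.3200, 0.1600, 0.5200).
I(X;Y) = Σ p(x,y)·log₂[p(x,y)/(p(x)p(y))].
  (1,a): 0.30·log₂(1.1029) = 0.0424
  (1,b): 0.05·log₂(0.3676) = -0.0722
  (1,c): 0.50·log₂(1.1312) = 0.0889
  (2,a): 0.02·log₂(0.4167) = -0.0253
  (2,b): 0.11·log₂(4.5833) = 0.2416
  (2,c): 0.02·log₂(0.2564) = -0.0393
Sum = 0.236 bits.

0.236 bits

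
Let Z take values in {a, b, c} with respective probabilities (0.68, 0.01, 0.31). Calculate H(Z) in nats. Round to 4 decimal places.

0.6714 nats

H(Z) = −Σ p·ln p.
  −(0.68)·ln(0.68) = 0.26225
  −(0.01)·ln(0.01) = 0.04605
  −(0.31)·ln(0.31) = 0.36307
Sum: 0.26225 + 0.04605 + 0.36307 = 0.6714 nats.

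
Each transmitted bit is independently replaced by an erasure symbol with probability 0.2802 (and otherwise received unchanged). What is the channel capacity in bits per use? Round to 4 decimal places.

0.7198 bits

Binary erasure channel: capacity C = 1 − ε.
C = 1 − 0.2802 = 0.7198 bits per channel use.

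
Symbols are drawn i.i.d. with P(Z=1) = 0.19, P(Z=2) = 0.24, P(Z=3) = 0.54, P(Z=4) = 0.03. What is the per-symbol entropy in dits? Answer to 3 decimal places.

0.476 dits

H(Z) = −Σ p·log₁₀ p.
  −(0.19)·log₁₀(0.19) = 0.1370
  −(0.24)·log₁₀(0.24) = 0.1487
  −(0.54)·log₁₀(0.54) = 0.1445
  −(0.03)·log₁₀(0.03) = 0.0457
Sum: 0.1370 + 0.1487 + 0.1445 + 0.0457 = 0.476 dits.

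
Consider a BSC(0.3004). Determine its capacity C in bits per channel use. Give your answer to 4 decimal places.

Binary symmetric channel: C = 1 − h₂(ε) where h₂ is the binary entropy function.
h₂(0.3004) = −0.3004·log₂0.3004 − 0.6996·log₂0.6996 = 0.8818.
C = 1 − 0.8818 = 0.1182 bits per channel use.

0.1182 bits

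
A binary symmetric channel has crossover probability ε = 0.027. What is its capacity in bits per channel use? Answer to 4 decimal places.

0.8209 bits

Binary symmetric channel: C = 1 − h₂(ε) where h₂ is the binary entropy function.
h₂(0.027) = −0.027·log₂0.027 − 0.973·log₂0.973 = 0.1791.
C = 1 − 0.1791 = 0.8209 bits per channel use.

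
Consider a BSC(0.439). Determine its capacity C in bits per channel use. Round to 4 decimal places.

Binary symmetric channel: C = 1 − h₂(ε) where h₂ is the binary entropy function.
h₂(0.439) = −0.439·log₂0.439 − 0.561·log₂0.561 = 0.9892.
C = 1 − 0.9892 = 0.0108 bits per channel use.

0.0108 bits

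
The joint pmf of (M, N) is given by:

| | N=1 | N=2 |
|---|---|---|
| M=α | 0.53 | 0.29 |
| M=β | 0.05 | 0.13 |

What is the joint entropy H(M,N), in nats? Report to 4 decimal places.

H(M,N) = −Σ p(x,y)·ln p(x,y) over all 4 cells.
  cell (α,1): −0.53·ln0.53 = 0.33649
  cell (α,2): −0.29·ln0.29 = 0.35898
  cell (β,1): −0.05·ln0.05 = 0.14979
  cell (β,2): −0.13·ln0.13 = 0.26523
Sum = 1.1105 nats.

1.1105 nats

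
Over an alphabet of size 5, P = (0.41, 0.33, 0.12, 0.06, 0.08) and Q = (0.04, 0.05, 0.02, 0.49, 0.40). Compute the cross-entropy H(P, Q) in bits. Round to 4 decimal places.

4.1750 bits

H(P,Q) = −Σ p·log₂ q.
  −0.41·log₂(0.04) = 1.90398
  −0.33·log₂(0.05) = 1.42624
  −0.12·log₂(0.02) = 0.67726
  −0.06·log₂(0.49) = 0.06175
  −0.08·log₂(0.40) = 0.10575
H(P,Q) = 4.1750 bits.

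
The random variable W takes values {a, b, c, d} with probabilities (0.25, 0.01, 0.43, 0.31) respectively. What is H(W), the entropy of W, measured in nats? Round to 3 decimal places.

H(W) = −Σ p·ln p.
  −(0.25)·ln(0.25) = 0.3466
  −(0.01)·ln(0.01) = 0.0461
  −(0.43)·ln(0.43) = 0.3629
  −(0.31)·ln(0.31) = 0.3631
Sum: 0.3466 + 0.0461 + 0.3629 + 0.3631 = 1.119 nats.

1.119 nats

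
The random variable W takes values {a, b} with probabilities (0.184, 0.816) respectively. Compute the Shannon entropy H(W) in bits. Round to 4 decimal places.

H(W) = −Σ p·log₂ p.
  −(0.184)·log₂(0.184) = 0.44937
  −(0.816)·log₂(0.816) = 0.23938
Sum: 0.44937 + 0.23938 = 0.6887 bits.

0.6887 bits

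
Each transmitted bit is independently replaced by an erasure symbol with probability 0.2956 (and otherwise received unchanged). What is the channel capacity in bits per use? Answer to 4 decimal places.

0.7044 bits

Binary erasure channel: capacity C = 1 − ε.
C = 1 − 0.2956 = 0.7044 bits per channel use.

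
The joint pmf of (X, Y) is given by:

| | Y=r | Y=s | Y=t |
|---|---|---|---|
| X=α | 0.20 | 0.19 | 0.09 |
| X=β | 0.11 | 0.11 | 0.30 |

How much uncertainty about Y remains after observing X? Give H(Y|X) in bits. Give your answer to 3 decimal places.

1.455 bits

Chain rule: H(Y|X) = H(X,Y) − H(X).
Marginals: p(X) = (0.4800, 0.5200), p(Y) = (0.3100, 0.3000, 0.3900).
H(X,Y) = 2.4539 bits; H(X) = 0.9988 bits.
H(Y|X) = 2.4539 − 0.9988 = 1.455 bits.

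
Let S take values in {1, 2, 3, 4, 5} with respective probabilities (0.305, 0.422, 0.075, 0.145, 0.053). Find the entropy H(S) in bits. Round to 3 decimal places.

H(S) = −Σ p·log₂ p.
  −(0.305)·log₂(0.305) = 0.5225
  −(0.422)·log₂(0.422) = 0.5253
  −(0.075)·log₂(0.075) = 0.2803
  −(0.145)·log₂(0.145) = 0.4040
  −(0.053)·log₂(0.053) = 0.2246
Sum: 0.5225 + 0.5253 + 0.2803 + 0.4040 + 0.2246 = 1.957 bits.

1.957 bits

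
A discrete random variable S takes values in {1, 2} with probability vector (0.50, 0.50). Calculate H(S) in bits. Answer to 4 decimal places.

H(S) = −Σ p·log₂ p.
  −(0.50)·log₂(0.50) = 0.50000
  −(0.50)·log₂(0.50) = 0.50000
Sum: 0.50000 + 0.50000 = 1.0000 bits.

1.0000 bits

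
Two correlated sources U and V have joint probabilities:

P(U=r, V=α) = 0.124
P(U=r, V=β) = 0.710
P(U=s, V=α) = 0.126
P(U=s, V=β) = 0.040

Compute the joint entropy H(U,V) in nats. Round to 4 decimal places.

0.8918 nats

H(U,V) = −Σ p(x,y)·ln p(x,y) over all 4 cells.
  cell (r,α): −0.124·ln0.124 = 0.25885
  cell (r,β): −0.710·ln0.710 = 0.24317
  cell (s,α): −0.126·ln0.126 = 0.26101
  cell (s,β): −0.040·ln0.040 = 0.12876
Sum = 0.8918 nats.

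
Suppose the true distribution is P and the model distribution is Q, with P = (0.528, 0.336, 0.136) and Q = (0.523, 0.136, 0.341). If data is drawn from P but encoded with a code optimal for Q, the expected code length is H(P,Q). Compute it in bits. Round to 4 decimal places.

1.6720 bits

H(P,Q) = −Σ p·log₂ q.
  −0.528·log₂(0.523) = 0.49374
  −0.336·log₂(0.136) = 0.96712
  −0.136·log₂(0.341) = 0.21109
H(P,Q) = 1.6720 bits.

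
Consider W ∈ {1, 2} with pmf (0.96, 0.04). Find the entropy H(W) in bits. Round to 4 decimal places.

H(W) = −Σ p·log₂ p.
  −(0.96)·log₂(0.96) = 0.05654
  −(0.04)·log₂(0.04) = 0.18575
Sum: 0.05654 + 0.18575 = 0.2423 bits.

0.2423 bits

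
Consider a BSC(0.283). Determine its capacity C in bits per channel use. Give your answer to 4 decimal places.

0.1405 bits

Binary symmetric channel: C = 1 − h₂(ε) where h₂ is the binary entropy function.
h₂(0.283) = −0.283·log₂0.283 − 0.717·log₂0.717 = 0.8595.
C = 1 − 0.8595 = 0.1405 bits per channel use.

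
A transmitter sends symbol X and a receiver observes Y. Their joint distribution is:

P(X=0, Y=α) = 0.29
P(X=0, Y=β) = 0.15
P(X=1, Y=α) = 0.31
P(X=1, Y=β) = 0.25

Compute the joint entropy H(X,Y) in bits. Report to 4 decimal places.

1.9522 bits

H(X,Y) = −Σ p(x,y)·log₂ p(x,y) over all 4 cells.
  cell (0,α): −0.29·log₂0.29 = 0.51790
  cell (0,β): −0.15·log₂0.15 = 0.41054
  cell (1,α): −0.31·log₂0.31 = 0.52379
  cell (1,β): −0.25·log₂0.25 = 0.50000
Sum = 1.9522 bits.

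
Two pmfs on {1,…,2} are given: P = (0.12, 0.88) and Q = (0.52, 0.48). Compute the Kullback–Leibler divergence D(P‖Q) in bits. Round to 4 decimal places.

D(P‖Q) = Σ p·log₂(p/q).
  0.12·log₂(0.12/0.52) = -0.25386
  0.88·log₂(0.88/0.48) = 0.76953
D(P‖Q) = 0.5157 bits.

0.5157 bits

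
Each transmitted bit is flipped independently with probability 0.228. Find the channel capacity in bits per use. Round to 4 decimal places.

Binary symmetric channel: C = 1 − h₂(ε) where h₂ is the binary entropy function.
h₂(0.228) = −0.228·log₂0.228 − 0.772·log₂0.772 = 0.7745.
C = 1 − 0.7745 = 0.2255 bits per channel use.

0.2255 bits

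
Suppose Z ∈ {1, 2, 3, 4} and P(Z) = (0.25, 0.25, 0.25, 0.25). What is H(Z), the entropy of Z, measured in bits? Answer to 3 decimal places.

2.000 bits

H(Z) = −Σ p·log₂ p.
  −(0.25)·log₂(0.25) = 0.5000
  −(0.25)·log₂(0.25) = 0.5000
  −(0.25)·log₂(0.25) = 0.5000
  −(0.25)·log₂(0.25) = 0.5000
Sum: 0.5000 + 0.5000 + 0.5000 + 0.5000 = 2.000 bits.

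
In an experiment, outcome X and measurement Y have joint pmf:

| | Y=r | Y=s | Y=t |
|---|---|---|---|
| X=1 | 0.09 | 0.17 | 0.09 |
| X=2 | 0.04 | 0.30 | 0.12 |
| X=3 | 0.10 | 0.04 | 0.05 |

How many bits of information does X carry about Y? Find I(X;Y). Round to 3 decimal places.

Marginals: p(X) = (0.3500, 0.4600, 0.1900), p(Y) = (0.2300, 0.5100, 0.2600).
I(X;Y) = H(X) + H(Y) − H(X,Y).
H(X) = 1.5007, H(Y) = 1.4884, H(X,Y) = 2.8678.
I(X;Y) = 1.5007 + 1.4884 − 2.8678 = 0.121 bits.

0.121 bits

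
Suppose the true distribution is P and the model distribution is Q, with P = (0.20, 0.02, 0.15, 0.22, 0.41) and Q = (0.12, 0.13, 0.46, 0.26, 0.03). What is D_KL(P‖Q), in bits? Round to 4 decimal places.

D(P‖Q) = Σ p·log₂(p/q).
  0.20·log₂(0.20/0.12) = 0.14739
  0.02·log₂(0.02/0.13) = -0.05401
  0.15·log₂(0.15/0.46) = -0.24250
  0.22·log₂(0.22/0.26) = -0.05302
  0.41·log₂(0.41/0.03) = 1.54676
D(P‖Q) = 1.3446 bits.

1.3446 bits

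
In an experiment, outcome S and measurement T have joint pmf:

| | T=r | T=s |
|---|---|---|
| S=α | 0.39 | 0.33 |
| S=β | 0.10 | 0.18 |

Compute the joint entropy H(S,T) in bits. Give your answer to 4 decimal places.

H(S,T) = −Σ p(x,y)·log₂ p(x,y) over all 4 cells.
  cell (α,r): −0.39·log₂0.39 = 0.52980
  cell (α,s): −0.33·log₂0.33 = 0.52782
  cell (β,r): −0.10·log₂0.10 = 0.33219
  cell (β,s): −0.18·log₂0.18 = 0.44531
Sum = 1.8351 bits.

1.8351 bits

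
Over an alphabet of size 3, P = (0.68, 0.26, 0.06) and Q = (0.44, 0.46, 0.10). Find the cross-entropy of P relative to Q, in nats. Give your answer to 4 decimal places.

0.8983 nats

H(P,Q) = −Σ p·ln q.
  −0.68·ln(0.44) = 0.55827
  −0.26·ln(0.46) = 0.20190
  −0.06·ln(0.10) = 0.13816
H(P,Q) = 0.8983 nats.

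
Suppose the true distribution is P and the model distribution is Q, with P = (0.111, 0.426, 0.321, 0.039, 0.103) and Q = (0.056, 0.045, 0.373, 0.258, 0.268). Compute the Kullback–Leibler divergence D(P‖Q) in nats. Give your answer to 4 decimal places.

0.8131 nats

D(P‖Q) = Σ p·ln(p/q).
  0.111·ln(0.111/0.056) = 0.07594
  0.426·ln(0.426/0.045) = 0.95755
  0.321·ln(0.321/0.373) = -0.04819
  0.039·ln(0.039/0.258) = -0.07369
  0.103·ln(0.103/0.268) = -0.09849
D(P‖Q) = 0.8131 nats.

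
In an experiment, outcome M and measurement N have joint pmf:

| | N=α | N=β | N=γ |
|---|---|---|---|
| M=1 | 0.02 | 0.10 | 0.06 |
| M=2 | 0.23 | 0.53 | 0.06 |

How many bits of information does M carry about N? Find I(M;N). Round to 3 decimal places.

0.062 bits

Marginals: p(M) = (0.1800, 0.8200), p(N) = (0.2500, 0.6300, 0.1200).
I(M;N) = H(M) + H(N) − H(M,N).
H(M) = 0.6801, H(N) = 1.2870, H(M,N) = 1.9053.
I(M;N) = 0.6801 + 1.2870 − 1.9053 = 0.062 bits.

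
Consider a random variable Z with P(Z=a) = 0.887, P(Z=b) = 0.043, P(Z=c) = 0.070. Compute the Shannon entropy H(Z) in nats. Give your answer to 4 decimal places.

H(Z) = −Σ p·ln p.
  −(0.887)·ln(0.887) = 0.10636
  −(0.043)·ln(0.043) = 0.13530
  −(0.070)·ln(0.070) = 0.18615
Sum: 0.10636 + 0.13530 + 0.18615 = 0.4278 nats.

0.4278 nats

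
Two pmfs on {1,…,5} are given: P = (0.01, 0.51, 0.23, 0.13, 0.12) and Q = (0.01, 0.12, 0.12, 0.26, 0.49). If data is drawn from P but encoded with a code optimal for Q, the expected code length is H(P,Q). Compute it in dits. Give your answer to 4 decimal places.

H(P,Q) = −Σ p·log₁₀ q.
  −0.01·log₁₀(0.01) = 0.02000
  −0.51·log₁₀(0.12) = 0.46962
  −0.23·log₁₀(0.12) = 0.21179
  −0.13·log₁₀(0.26) = 0.07605
  −0.12·log₁₀(0.49) = 0.03718
H(P,Q) = 0.8146 dits.

0.8146 dits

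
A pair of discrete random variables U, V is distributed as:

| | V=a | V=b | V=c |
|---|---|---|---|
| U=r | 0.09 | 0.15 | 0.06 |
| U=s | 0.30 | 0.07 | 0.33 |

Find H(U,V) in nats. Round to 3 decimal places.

1.583 nats

H(U,V) = −Σ p(x,y)·ln p(x,y) over all 6 cells.
  cell (r,a): −0.09·ln0.09 = 0.2167
  cell (r,b): −0.15·ln0.15 = 0.2846
  cell (r,c): −0.06·ln0.06 = 0.1688
  cell (s,a): −0.30·ln0.30 = 0.3612
  cell (s,b): −0.07·ln0.07 = 0.1861
  cell (s,c): −0.33·ln0.33 = 0.3659
Sum = 1.583 nats.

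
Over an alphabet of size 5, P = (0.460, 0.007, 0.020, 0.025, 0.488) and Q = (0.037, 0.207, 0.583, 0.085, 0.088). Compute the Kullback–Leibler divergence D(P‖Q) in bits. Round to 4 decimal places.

D(P‖Q) = Σ p·log₂(p/q).
  0.460·log₂(0.460/0.037) = 1.67258
  0.007·log₂(0.007/0.207) = -0.03420
  0.020·log₂(0.020/0.583) = -0.09731
  0.025·log₂(0.025/0.085) = -0.04414
  0.488·log₂(0.488/0.088) = 1.20600
D(P‖Q) = 2.7029 bits.

2.7029 bits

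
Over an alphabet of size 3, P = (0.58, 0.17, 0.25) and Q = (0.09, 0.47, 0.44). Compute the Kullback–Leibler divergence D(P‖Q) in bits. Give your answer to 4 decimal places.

D(P‖Q) = Σ p·log₂(p/q).
  0.58·log₂(0.58/0.09) = 1.55907
  0.17·log₂(0.17/0.47) = -0.24941
  0.25·log₂(0.25/0.44) = -0.20389
D(P‖Q) = 1.1058 bits.

1.1058 bits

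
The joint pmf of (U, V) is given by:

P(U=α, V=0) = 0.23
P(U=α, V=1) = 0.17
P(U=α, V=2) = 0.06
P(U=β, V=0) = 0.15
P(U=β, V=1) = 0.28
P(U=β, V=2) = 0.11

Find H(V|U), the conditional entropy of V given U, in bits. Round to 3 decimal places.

Marginals: p(U) = (0.4600, 0.5400), p(V) = (0.3800, 0.4500, 0.1700).
H(V|U) = Σ p(U) · H(V|U=·).
  U=α: p=0.4600, H(V|U=α) = 1.4140
  U=β: p=0.5400, H(V|U=β) = 1.4722
Weighted sum = 1.445 bits.

1.445 bits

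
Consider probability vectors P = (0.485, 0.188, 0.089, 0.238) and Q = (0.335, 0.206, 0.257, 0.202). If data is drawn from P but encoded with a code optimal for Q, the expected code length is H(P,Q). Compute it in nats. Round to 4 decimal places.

H(P,Q) = −Σ p·ln q.
  −0.485·ln(0.335) = 0.53041
  −0.188·ln(0.206) = 0.29702
  −0.089·ln(0.257) = 0.12092
  −0.238·ln(0.202) = 0.38068
H(P,Q) = 1.3290 nats.

1.3290 nats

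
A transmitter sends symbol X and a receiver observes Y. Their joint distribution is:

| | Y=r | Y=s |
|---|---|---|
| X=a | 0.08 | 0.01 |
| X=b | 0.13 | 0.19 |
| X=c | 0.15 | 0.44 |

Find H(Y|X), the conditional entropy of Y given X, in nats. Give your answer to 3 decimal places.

0.582 nats

Chain rule: H(Y|X) = H(X,Y) − H(X).
Marginals: p(X) = (0.0900, 0.3200, 0.5900), p(Y) = (0.3600, 0.6400).
H(X,Y) = 1.4747 nats; H(X) = 0.8926 nats.
H(Y|X) = 1.4747 − 0.8926 = 0.582 nats.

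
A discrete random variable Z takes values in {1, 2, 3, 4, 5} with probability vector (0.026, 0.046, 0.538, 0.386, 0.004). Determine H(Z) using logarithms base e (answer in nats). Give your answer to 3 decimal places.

H(Z) = −Σ p·ln p.
  −(0.026)·ln(0.026) = 0.0949
  −(0.046)·ln(0.046) = 0.1416
  −(0.538)·ln(0.538) = 0.3335
  −(0.386)·ln(0.386) = 0.3674
  −(0.004)·ln(0.004) = 0.0221
Sum: 0.0949 + 0.1416 + 0.3335 + 0.3674 + 0.0221 = 0.960 nats.

0.960 nats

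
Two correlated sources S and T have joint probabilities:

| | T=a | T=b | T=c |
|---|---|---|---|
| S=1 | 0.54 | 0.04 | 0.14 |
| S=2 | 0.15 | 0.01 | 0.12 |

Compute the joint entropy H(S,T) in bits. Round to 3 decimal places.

H(S,T) = −Σ p(x,y)·log₂ p(x,y) over all 6 cells.
  cell (1,a): −0.54·log₂0.54 = 0.4800
  cell (1,b): −0.04·log₂0.04 = 0.1858
  cell (1,c): −0.14·log₂0.14 = 0.3971
  cell (2,a): −0.15·log₂0.15 = 0.4105
  cell (2,b): −0.01·log₂0.01 = 0.0664
  cell (2,c): −0.12·log₂0.12 = 0.3671
Sum = 1.907 bits.

1.907 bits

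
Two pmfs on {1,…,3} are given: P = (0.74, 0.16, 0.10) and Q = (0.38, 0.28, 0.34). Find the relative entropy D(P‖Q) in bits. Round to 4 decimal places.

D(P‖Q) = Σ p·log₂(p/q).
  0.74·log₂(0.74/0.38) = 0.71153
  0.16·log₂(0.16/0.28) = -0.12918
  0.10·log₂(0.10/0.34) = -0.17655
D(P‖Q) = 0.4058 bits.

0.4058 bits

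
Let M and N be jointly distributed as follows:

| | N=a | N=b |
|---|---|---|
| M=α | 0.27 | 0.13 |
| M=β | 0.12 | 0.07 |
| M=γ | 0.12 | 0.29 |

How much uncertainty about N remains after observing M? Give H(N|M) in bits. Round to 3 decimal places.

0.902 bits

Chain rule: H(N|M) = H(M,N) − H(M).
Marginals: p(M) = (0.4000, 0.1900, 0.4100), p(N) = (0.5100, 0.4900).
H(M,N) = 2.4133 bits; H(M) = 1.5114 bits.
H(N|M) = 2.4133 − 1.5114 = 0.902 bits.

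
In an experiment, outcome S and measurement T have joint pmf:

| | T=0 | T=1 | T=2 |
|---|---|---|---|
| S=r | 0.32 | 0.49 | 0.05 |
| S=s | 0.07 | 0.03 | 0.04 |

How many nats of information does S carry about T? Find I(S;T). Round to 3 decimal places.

Marginals: p(S) = (0.8600, 0.1400), p(T) = (0.3900, 0.5200, 0.0900).
I(S;T) = H(S) + H(T) − H(S,T).
H(S) = 0.4050, H(T) = 0.9240, H(S,T) = 1.2840.
I(S;T) = 0.4050 + 0.9240 − 1.2840 = 0.045 nats.

0.045 nats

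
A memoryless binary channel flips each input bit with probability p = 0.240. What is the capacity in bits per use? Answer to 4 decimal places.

0.2050 bits

Binary symmetric channel: C = 1 − h₂(ε) where h₂ is the binary entropy function.
h₂(0.240) = −0.240·log₂0.240 − 0.760·log₂0.760 = 0.7950.
C = 1 − 0.7950 = 0.2050 bits per channel use.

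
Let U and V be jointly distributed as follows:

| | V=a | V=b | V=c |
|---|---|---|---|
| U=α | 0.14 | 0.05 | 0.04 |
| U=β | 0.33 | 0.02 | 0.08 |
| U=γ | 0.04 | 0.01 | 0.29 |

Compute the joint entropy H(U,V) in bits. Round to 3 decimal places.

H(U,V) = −Σ p(x,y)·log₂ p(x,y) over all 9 cells.
  cell (α,a): −0.14·log₂0.14 = 0.3971
  cell (α,b): −0.05·log₂0.05 = 0.2161
  cell (α,c): −0.04·log₂0.04 = 0.1858
  cell (β,a): −0.33·log₂0.33 = 0.5278
  cell (β,b): −0.02·log₂0.02 = 0.1129
  cell (β,c): −0.08·log₂0.08 = 0.2915
  cell (γ,a): −0.04·log₂0.04 = 0.1858
  cell (γ,b): −0.01·log₂0.01 = 0.0664
  cell (γ,c): −0.29·log₂0.29 = 0.5179
Sum = 2.501 bits.

2.501 bits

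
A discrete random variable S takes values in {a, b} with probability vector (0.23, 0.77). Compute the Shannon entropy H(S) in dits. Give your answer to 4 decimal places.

H(S) = −Σ p·log₁₀ p.
  −(0.23)·log₁₀(0.23) = 0.14680
  −(0.77)·log₁₀(0.77) = 0.08740
Sum: 0.14680 + 0.08740 = 0.2342 dits.

0.2342 dits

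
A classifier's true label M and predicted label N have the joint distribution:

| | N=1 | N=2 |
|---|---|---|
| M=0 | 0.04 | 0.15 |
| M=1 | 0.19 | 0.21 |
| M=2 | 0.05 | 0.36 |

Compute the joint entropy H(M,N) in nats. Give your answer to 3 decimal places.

1.574 nats

H(M,N) = −Σ p(x,y)·ln p(x,y) over all 6 cells.
  cell (0,1): −0.04·ln0.04 = 0.1288
  cell (0,2): −0.15·ln0.15 = 0.2846
  cell (1,1): −0.19·ln0.19 = 0.3155
  cell (1,2): −0.21·ln0.21 = 0.3277
  cell (2,1): −0.05·ln0.05 = 0.1498
  cell (2,2): −0.36·ln0.36 = 0.3678
Sum = 1.574 nats.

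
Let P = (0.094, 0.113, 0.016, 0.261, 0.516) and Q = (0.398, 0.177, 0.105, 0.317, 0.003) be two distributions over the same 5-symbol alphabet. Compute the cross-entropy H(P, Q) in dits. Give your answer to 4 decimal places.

1.5703 dits

H(P,Q) = −Σ p·log₁₀ q.
  −0.094·log₁₀(0.398) = 0.03761
  −0.113·log₁₀(0.177) = 0.08498
  −0.016·log₁₀(0.105) = 0.01566
  −0.261·log₁₀(0.317) = 0.13022
  −0.516·log₁₀(0.003) = 1.30181
H(P,Q) = 1.5703 dits.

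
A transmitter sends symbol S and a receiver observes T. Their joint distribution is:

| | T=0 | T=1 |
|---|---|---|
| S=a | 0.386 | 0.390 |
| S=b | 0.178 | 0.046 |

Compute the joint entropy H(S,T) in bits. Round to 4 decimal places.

1.7075 bits

H(S,T) = −Σ p(x,y)·log₂ p(x,y) over all 4 cells.
  cell (a,0): −0.386·log₂0.386 = 0.53010
  cell (a,1): −0.390·log₂0.390 = 0.52980
  cell (b,0): −0.178·log₂0.178 = 0.44323
  cell (b,1): −0.046·log₂0.046 = 0.20434
Sum = 1.7075 bits.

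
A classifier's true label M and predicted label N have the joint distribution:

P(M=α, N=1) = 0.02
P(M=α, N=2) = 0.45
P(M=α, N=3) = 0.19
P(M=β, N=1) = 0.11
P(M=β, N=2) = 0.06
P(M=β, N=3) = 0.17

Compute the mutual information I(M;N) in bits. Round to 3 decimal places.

Marginals: p(M) = (0.6600, 0.3400), p(N) = (0.1300, 0.5100, 0.3600).
I(M;N) = Σ p(x,y)·log₂[p(x,y)/(p(x)p(y))].
  (α,1): 0.02·log₂(0.2331) = -0.0420
  (α,2): 0.45·log₂(1.3369) = 0.1885
  (α,3): 0.19·log₂(0.7997) = -0.0613
  (β,1): 0.11·log₂(2.4887) = 0.1447
  (β,2): 0.06·log₂(0.3460) = -0.0919
  (β,3): 0.17·log₂(1.3889) = 0.0806
Sum = 0.219 bits.

0.219 bits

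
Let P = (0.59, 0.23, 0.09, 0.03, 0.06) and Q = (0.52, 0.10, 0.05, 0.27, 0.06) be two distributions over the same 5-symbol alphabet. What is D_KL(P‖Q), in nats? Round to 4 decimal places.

0.2531 nats

D(P‖Q) = Σ p·ln(p/q).
  0.59·ln(0.59/0.52) = 0.07451
  0.23·ln(0.23/0.10) = 0.19157
  0.09·ln(0.09/0.05) = 0.05290
  0.03·ln(0.03/0.27) = -0.06592
  0.06·ln(0.06/0.06) = 0.00000
D(P‖Q) = 0.2531 nats.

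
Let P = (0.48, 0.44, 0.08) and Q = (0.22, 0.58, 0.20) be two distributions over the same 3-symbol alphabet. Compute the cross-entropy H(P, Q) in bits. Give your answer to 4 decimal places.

H(P,Q) = −Σ p·log₂ q.
  −0.48·log₂(0.22) = 1.04852
  −0.44·log₂(0.58) = 0.34579
  −0.08·log₂(0.20) = 0.18575
H(P,Q) = 1.5801 bits.

1.5801 bits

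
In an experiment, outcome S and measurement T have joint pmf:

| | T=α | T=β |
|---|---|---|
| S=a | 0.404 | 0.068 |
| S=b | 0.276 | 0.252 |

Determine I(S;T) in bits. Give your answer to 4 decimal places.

0.0964 bits

Marginals: p(S) = (0.4720, 0.5280), p(T) = (0.6800, 0.3200).
I(S;T) = H(S) + H(T) − H(S,T).
H(S) = 0.9977, H(T) = 0.9044, H(S,T) = 1.8057.
I(S;T) = 0.9977 + 0.9044 − 1.8057 = 0.0964 bits.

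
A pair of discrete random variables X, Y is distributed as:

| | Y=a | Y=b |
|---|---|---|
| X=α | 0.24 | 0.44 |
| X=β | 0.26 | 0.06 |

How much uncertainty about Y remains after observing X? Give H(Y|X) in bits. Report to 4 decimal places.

0.8597 bits

Chain rule: H(Y|X) = H(X,Y) − H(X).
Marginals: p(X) = (0.6800, 0.3200), p(Y) = (0.5000, 0.5000).
H(X,Y) = 1.7641 bits; H(X) = 0.9044 bits.
H(Y|X) = 1.7641 − 0.9044 = 0.8597 bits.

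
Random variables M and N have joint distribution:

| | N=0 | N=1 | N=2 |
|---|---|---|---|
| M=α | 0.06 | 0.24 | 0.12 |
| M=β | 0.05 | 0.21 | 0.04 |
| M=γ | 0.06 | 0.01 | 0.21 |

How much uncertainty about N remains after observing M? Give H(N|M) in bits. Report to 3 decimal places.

Marginals: p(M) = (0.4200, 0.3000, 0.2800), p(N) = (0.1700, 0.4600, 0.3700).
H(N|M) = Σ p(M) · H(N|M=·).
  M=α: p=0.4200, H(N|M=α) = 1.3788
  M=β: p=0.3000, H(N|M=β) = 1.1786
  M=γ: p=0.2800, H(N|M=γ) = 0.9592
Weighted sum = 1.201 bits.

1.201 bits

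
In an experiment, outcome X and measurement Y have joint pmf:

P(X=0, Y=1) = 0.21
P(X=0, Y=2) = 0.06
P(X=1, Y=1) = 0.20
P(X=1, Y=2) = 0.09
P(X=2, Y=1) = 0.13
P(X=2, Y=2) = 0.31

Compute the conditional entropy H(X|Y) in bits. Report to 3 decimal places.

Marginals: p(X) = (0.2700, 0.2900, 0.4400), p(Y) = (0.5400, 0.4600).
H(X|Y) = Σ p(Y) · H(X|Y=·).
  Y=1: p=0.5400, H(X|Y=1) = 1.5552
  Y=2: p=0.4600, H(X|Y=2) = 1.2275
Weighted sum = 1.404 bits.

1.404 bits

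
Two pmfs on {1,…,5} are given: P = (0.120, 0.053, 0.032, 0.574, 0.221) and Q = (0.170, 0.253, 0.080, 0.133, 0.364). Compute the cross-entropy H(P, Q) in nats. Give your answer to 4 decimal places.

1.7476 nats

H(P,Q) = −Σ p·ln q.
  −0.120·ln(0.170) = 0.21263
  −0.053·ln(0.253) = 0.07284
  −0.032·ln(0.080) = 0.08082
  −0.574·ln(0.133) = 1.15799
  −0.221·ln(0.364) = 0.22334
H(P,Q) = 1.7476 nats.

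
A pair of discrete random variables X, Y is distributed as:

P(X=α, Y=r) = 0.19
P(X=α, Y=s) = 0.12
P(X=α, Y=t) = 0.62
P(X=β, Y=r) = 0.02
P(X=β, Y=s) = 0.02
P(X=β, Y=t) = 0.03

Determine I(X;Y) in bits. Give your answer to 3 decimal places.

0.012 bits

Marginals: p(X) = (0.9300, 0.0700), p(Y) = (0.2100, 0.1400, 0.6500).
I(X;Y) = H(X) + H(Y) − H(X,Y).
H(X) = 0.3659, H(Y) = 1.2739, H(X,Y) = 1.6274.
I(X;Y) = 0.3659 + 1.2739 − 1.6274 = 0.012 bits.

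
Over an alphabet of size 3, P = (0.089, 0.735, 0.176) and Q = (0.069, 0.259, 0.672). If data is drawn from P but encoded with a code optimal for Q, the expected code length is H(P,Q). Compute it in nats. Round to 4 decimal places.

H(P,Q) = −Σ p·ln q.
  −0.089·ln(0.069) = 0.23795
  −0.735·ln(0.259) = 0.99293
  −0.176·ln(0.672) = 0.06996
H(P,Q) = 1.3008 nats.

1.3008 nats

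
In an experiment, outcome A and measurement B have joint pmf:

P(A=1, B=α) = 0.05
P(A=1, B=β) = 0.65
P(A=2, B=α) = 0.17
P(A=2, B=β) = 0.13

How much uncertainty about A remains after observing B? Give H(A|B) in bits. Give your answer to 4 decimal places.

Marginals: p(A) = (0.7000, 0.3000), p(B) = (0.2200, 0.7800).
H(A|B) = Σ p(B) · H(A|B=·).
  B=α: p=0.2200, H(A|B=α) = 0.7732
  B=β: p=0.7800, H(A|B=β) = 0.6500
Weighted sum = 0.6771 bits.

0.6771 bits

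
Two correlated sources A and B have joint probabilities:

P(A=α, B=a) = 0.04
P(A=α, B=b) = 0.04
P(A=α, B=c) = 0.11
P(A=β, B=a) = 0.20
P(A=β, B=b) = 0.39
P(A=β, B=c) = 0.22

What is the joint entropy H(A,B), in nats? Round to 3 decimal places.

1.523 nats

H(A,B) = −Σ p(x,y)·ln p(x,y) over all 6 cells.
  cell (α,a): −0.04·ln0.04 = 0.1288
  cell (α,b): −0.04·ln0.04 = 0.1288
  cell (α,c): −0.11·ln0.11 = 0.2428
  cell (β,a): −0.20·ln0.20 = 0.3219
  cell (β,b): −0.39·ln0.39 = 0.3672
  cell (β,c): −0.22·ln0.22 = 0.3331
Sum = 1.523 nats.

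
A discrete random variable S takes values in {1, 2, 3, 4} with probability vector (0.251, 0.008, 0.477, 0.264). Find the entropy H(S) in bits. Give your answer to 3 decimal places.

H(S) = −Σ p·log₂ p.
  −(0.251)·log₂(0.251) = 0.5006
  −(0.008)·log₂(0.008) = 0.0557
  −(0.477)·log₂(0.477) = 0.5094
  −(0.264)·log₂(0.264) = 0.5072
Sum: 0.5006 + 0.0557 + 0.5094 + 0.5072 = 1.573 bits.

1.573 bits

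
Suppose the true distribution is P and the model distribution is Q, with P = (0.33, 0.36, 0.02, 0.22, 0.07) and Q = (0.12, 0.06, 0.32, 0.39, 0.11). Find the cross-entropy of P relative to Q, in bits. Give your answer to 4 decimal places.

H(P,Q) = −Σ p·log₂ q.
  −0.33·log₂(0.12) = 1.00943
  −0.36·log₂(0.06) = 1.46120
  −0.02·log₂(0.32) = 0.03288
  −0.22·log₂(0.39) = 0.29886
  −0.07·log₂(0.11) = 0.22291
H(P,Q) = 3.0253 bits.

3.0253 bits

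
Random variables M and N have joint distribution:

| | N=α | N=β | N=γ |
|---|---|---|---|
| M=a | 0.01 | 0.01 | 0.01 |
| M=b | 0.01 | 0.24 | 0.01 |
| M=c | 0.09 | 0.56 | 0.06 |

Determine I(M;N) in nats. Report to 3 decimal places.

0.031 nats

Marginals: p(M) = (0.0300, 0.2600, 0.7100), p(N) = (0.1100, 0.8100, 0.0800).
I(M;N) = H(M) + H(N) − H(M,N).
H(M) = 0.6986, H(N) = 0.6155, H(M,N) = 1.2830.
I(M;N) = 0.6986 + 0.6155 − 1.2830 = 0.031 nats.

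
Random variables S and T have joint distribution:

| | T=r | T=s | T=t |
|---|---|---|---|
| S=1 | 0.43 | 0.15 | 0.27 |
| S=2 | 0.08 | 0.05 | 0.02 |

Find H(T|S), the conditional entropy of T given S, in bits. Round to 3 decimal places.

Chain rule: H(T|S) = H(S,T) − H(S).
Marginals: p(S) = (0.8500, 0.1500), p(T) = (0.5100, 0.2000, 0.2900).
H(S,T) = 2.0646 bits; H(S) = 0.6098 bits.
H(T|S) = 2.0646 − 0.6098 = 1.455 bits.

1.455 bits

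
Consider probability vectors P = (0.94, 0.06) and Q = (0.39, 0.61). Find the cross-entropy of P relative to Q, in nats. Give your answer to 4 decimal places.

0.9148 nats

H(P,Q) = −Σ p·ln q.
  −0.94·ln(0.39) = 0.88511
  −0.06·ln(0.61) = 0.02966
H(P,Q) = 0.9148 nats.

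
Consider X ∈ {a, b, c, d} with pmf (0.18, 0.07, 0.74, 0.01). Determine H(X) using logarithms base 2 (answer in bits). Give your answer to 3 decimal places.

1.102 bits

H(X) = −Σ p·log₂ p.
  −(0.18)·log₂(0.18) = 0.4453
  −(0.07)·log₂(0.07) = 0.2686
  −(0.74)·log₂(0.74) = 0.3215
  −(0.01)·log₂(0.01) = 0.0664
Sum: 0.4453 + 0.2686 + 0.3215 + 0.0664 = 1.102 bits.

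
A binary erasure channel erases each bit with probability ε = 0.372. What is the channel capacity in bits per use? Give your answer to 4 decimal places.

Binary erasure channel: capacity C = 1 − ε.
C = 1 − 0.372 = 0.6280 bits per channel use.

0.6280 bits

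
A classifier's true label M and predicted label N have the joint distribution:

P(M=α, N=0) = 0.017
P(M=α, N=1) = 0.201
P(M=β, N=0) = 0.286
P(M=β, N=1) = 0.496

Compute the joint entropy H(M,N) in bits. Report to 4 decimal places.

H(M,N) = −Σ p(x,y)·log₂ p(x,y) over all 4 cells.
  cell (α,0): −0.017·log₂0.017 = 0.09993
  cell (α,1): −0.201·log₂0.201 = 0.46526
  cell (β,0): −0.286·log₂0.286 = 0.51649
  cell (β,1): −0.496·log₂0.496 = 0.50175
Sum = 1.5834 bits.

1.5834 bits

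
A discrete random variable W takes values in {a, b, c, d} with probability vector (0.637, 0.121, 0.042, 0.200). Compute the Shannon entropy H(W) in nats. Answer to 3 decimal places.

0.998 nats

H(W) = −Σ p·ln p.
  −(0.637)·ln(0.637) = 0.2873
  −(0.121)·ln(0.121) = 0.2555
  −(0.042)·ln(0.042) = 0.1331
  −(0.200)·ln(0.200) = 0.3219
Sum: 0.2873 + 0.2555 + 0.1331 + 0.3219 = 0.998 nats.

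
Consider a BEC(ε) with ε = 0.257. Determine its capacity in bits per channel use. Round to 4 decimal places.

0.7430 bits

Binary erasure channel: capacity C = 1 − ε.
C = 1 − 0.257 = 0.7430 bits per channel use.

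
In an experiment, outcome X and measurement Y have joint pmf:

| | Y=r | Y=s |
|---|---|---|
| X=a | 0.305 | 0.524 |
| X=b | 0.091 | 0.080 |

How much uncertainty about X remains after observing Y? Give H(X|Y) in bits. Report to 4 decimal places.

0.6487 bits

Marginals: p(X) = (0.8290, 0.1710), p(Y) = (0.3960, 0.6040).
H(X|Y) = Σ p(Y) · H(X|Y=·).
  Y=r: p=0.3960, H(X|Y=r) = 0.7777
  Y=s: p=0.6040, H(X|Y=s) = 0.5641
Weighted sum = 0.6487 bits.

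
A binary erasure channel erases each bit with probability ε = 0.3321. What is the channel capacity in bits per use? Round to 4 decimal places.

0.6679 bits

Binary erasure channel: capacity C = 1 − ε.
C = 1 − 0.3321 = 0.6679 bits per channel use.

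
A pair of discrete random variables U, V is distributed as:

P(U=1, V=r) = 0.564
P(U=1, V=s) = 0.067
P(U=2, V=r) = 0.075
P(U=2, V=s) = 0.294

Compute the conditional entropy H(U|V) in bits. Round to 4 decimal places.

0.5833 bits

Chain rule: H(U|V) = H(U,V) − H(V).
Marginals: p(U) = (0.6310, 0.3690), p(V) = (0.6390, 0.3610).
H(U,V) = 1.5268 bits; H(V) = 0.9435 bits.
H(U|V) = 1.5268 − 0.9435 = 0.5833 bits.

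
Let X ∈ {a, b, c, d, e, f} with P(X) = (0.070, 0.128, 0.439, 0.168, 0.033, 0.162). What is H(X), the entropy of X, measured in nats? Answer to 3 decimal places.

H(X) = −Σ p·ln p.
  −(0.070)·ln(0.070) = 0.1861
  −(0.128)·ln(0.128) = 0.2631
  −(0.439)·ln(0.439) = 0.3614
  −(0.168)·ln(0.168) = 0.2997
  −(0.033)·ln(0.033) = 0.1126
  −(0.162)·ln(0.162) = 0.2949
Sum: 0.1861 + 0.2631 + 0.3614 + 0.2997 + 0.1126 + 0.2949 = 1.518 nats.

1.518 nats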